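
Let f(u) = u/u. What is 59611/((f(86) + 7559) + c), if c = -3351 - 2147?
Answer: 59611/2062 ≈ 28.909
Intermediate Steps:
c = -5498
f(u) = 1
59611/((f(86) + 7559) + c) = 59611/((1 + 7559) - 5498) = 59611/(7560 - 5498) = 59611/2062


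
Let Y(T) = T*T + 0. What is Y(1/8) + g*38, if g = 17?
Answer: 41345/64 ≈ 646.02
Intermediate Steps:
Y(T) = T**2 (Y(T) = T**2 + 0 = T**2)
Y(1/8) + g*38 = (1/8)**2 + 17*38 = (1/8)**2 + 646 = 1/64 + 646 = 41345/64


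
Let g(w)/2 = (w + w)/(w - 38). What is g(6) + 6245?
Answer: 24977/4 ≈ 6244.3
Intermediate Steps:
g(w) = 4*w/(-38 + w) (g(w) = 2*((w + w)/(w - 38)) = 2*((2*w)/(-38 + w)) = 2*(2*w/(-38 + w)) = 4*w/(-38 + w))
g(6) + 6245 = 4*6/(-38 + 6) + 6245 = 4*6/(-32) + 6245 = 4*6*(-1/32) + 6245 = -¾ + 6245 = 24977/4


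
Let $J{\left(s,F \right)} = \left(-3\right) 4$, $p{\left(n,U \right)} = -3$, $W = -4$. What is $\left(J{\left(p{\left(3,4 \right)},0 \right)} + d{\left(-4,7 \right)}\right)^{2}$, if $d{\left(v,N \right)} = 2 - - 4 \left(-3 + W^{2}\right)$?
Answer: $1764$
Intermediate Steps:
$J{\left(s,F \right)} = -12$
$d{\left(v,N \right)} = 54$ ($d{\left(v,N \right)} = 2 - - 4 \left(-3 + \left(-4\right)^{2}\right) = 2 - - 4 \left(-3 + 16\right) = 2 - \left(-4\right) 13 = 2 - -52 = 2 + 52 = 54$)
$\left(J{\left(p{\left(3,4 \right)},0 \right)} + d{\left(-4,7 \right)}\right)^{2} = \left(-12 + 54\right)^{2} = 42^{2} = 1764$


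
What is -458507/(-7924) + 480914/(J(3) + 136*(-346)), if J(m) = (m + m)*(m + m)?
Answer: 633865593/13306660 ≈ 47.635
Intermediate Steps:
J(m) = 4*m**2 (J(m) = (2*m)*(2*m) = 4*m**2)
-458507/(-7924) + 480914/(J(3) + 136*(-346)) = -458507/(-7924) + 480914/(4*3**2 + 136*(-346)) = -458507*(-1/7924) + 480914/(4*9 - 47056) = 65501/1132 + 480914/(36 - 47056) = 65501/1132 + 480914/(-47020) = 65501/1132 + 480914*(-1/47020) = 65501/1132 - 240457/23510 = 633865593/13306660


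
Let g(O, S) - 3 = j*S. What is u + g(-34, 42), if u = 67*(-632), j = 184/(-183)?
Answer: -2585377/61 ≈ -42383.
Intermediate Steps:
j = -184/183 (j = 184*(-1/183) = -184/183 ≈ -1.0055)
u = -42344
g(O, S) = 3 - 184*S/183
u + g(-34, 42) = -42344 + (3 - 184/183*42) = -42344 + (3 - 2576/61) = -42344 - 2393/61 = -2585377/61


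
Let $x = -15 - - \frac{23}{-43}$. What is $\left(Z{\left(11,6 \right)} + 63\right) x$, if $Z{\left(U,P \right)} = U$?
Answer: $- \frac{49432}{43} \approx -1149.6$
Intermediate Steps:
$x = - \frac{668}{43}$ ($x = -15 - \left(-23\right) \left(- \frac{1}{43}\right) = -15 - \frac{23}{43} = - \frac{668}{43} \approx -15.535$)
$\left(Z{\left(11,6 \right)} + 63\right) x = \left(11 + 63\right) \left(- \frac{668}{43}\right) = 74 \left(- \frac{668}{43}\right) = - \frac{49432}{43}$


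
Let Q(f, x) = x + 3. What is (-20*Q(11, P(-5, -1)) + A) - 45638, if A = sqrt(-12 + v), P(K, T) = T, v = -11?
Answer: -45678 + I*sqrt(23) ≈ -45678.0 + 4.7958*I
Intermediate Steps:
A = I*sqrt(23) (A = sqrt(-12 - 11) = sqrt(-23) = I*sqrt(23) ≈ 4.7958*I)
Q(f, x) = 3 + x
(-20*Q(11, P(-5, -1)) + A) - 45638 = (-20*(3 - 1) + I*sqrt(23)) - 45638 = (-20*2 + I*sqrt(23)) - 45638 = (-40 + I*sqrt(23)) - 45638 = -45678 + I*sqrt(23)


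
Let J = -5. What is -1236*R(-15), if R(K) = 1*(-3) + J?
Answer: 9888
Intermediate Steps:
R(K) = -8 (R(K) = 1*(-3) - 5 = -3 - 5 = -8)
-1236*R(-15) = -1236*(-8) = 9888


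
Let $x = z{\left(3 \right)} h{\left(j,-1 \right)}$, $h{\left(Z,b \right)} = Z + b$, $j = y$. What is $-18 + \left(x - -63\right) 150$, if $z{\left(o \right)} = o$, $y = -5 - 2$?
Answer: $5832$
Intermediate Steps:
$y = -7$ ($y = -5 - 2 = -7$)
$j = -7$
$x = -24$ ($x = 3 \left(-7 - 1\right) = 3 \left(-8\right) = -24$)
$-18 + \left(x - -63\right) 150 = -18 + \left(-24 - -63\right) 150 = -18 + \left(-24 + 63\right) 150 = -18 + 39 \cdot 150 = -18 + 5850 = 5832$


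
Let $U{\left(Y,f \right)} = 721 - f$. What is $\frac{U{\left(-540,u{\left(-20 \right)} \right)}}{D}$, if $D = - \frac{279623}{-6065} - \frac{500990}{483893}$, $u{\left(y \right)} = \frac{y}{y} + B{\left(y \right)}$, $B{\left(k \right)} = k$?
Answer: $\frac{2171760173300}{132269107989} \approx 16.419$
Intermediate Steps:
$u{\left(y \right)} = 1 + y$ ($u{\left(y \right)} = \frac{y}{y} + y = 1 + y$)
$D = \frac{132269107989}{2934811045}$ ($D = \left(-279623\right) \left(- \frac{1}{6065}\right) - \frac{500990}{483893} = \frac{279623}{6065} - \frac{500990}{483893} = \frac{132269107989}{2934811045} \approx 45.069$)
$\frac{U{\left(-540,u{\left(-20 \right)} \right)}}{D} = \frac{721 - \left(1 - 20\right)}{\frac{132269107989}{2934811045}} = \left(721 - -19\right) \frac{2934811045}{132269107989} = \left(721 + 19\right) \frac{2934811045}{132269107989} = 740 \cdot \frac{2934811045}{132269107989} = \frac{2171760173300}{132269107989}$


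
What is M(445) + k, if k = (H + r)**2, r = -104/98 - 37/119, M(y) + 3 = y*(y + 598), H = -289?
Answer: 380562023748/693889 ≈ 5.4845e+5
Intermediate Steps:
M(y) = -3 + y*(598 + y) (M(y) = -3 + y*(y + 598) = -3 + y*(598 + y))
r = -1143/833 (r = -104*1/98 - 37*1/119 = -52/49 - 37/119 = -1143/833 ≈ -1.3721)
k = 58505934400/693889 (k = (-289 - 1143/833)**2 = (-241880/833)**2 = 58505934400/693889 ≈ 84316.)
M(445) + k = (-3 + 445**2 + 598*445) + 58505934400/693889 = (-3 + 198025 + 266110) + 58505934400/693889 = 464132 + 58505934400/693889 = 380562023748/693889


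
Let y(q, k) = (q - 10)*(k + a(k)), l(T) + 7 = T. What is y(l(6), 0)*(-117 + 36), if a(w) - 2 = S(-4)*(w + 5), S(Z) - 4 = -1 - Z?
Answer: 32967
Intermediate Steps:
S(Z) = 3 - Z (S(Z) = 4 + (-1 - Z) = 3 - Z)
l(T) = -7 + T
a(w) = 37 + 7*w (a(w) = 2 + (3 - 1*(-4))*(w + 5) = 2 + (3 + 4)*(5 + w) = 2 + 7*(5 + w) = 2 + (35 + 7*w) = 37 + 7*w)
y(q, k) = (-10 + q)*(37 + 8*k) (y(q, k) = (q - 10)*(k + (37 + 7*k)) = (-10 + q)*(37 + 8*k))
y(l(6), 0)*(-117 + 36) = (-370 - 80*0 + 37*(-7 + 6) + 8*0*(-7 + 6))*(-117 + 36) = (-370 + 0 + 37*(-1) + 8*0*(-1))*(-81) = (-370 + 0 - 37 + 0)*(-81) = -407*(-81) = 32967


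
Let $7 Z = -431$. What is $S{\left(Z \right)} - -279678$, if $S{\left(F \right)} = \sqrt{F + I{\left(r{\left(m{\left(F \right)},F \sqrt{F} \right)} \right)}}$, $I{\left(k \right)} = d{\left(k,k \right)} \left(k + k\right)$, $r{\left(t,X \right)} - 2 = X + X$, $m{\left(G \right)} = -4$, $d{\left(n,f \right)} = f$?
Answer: $279678 + \frac{\sqrt{-4483656121 - 337904 i \sqrt{3017}}}{49} \approx 2.7968 \cdot 10^{5} - 1366.5 i$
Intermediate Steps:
$Z = - \frac{431}{7}$ ($Z = \frac{1}{7} \left(-431\right) = - \frac{431}{7} \approx -61.571$)
$r{\left(t,X \right)} = 2 + 2 X$ ($r{\left(t,X \right)} = 2 + \left(X + X\right) = 2 + 2 X$)
$I{\left(k \right)} = 2 k^{2}$ ($I{\left(k \right)} = k \left(k + k\right) = k 2 k = 2 k^{2}$)
$S{\left(F \right)} = \sqrt{F + 2 \left(2 + 2 F^{\frac{3}{2}}\right)^{2}}$ ($S{\left(F \right)} = \sqrt{F + 2 \left(2 + 2 F \sqrt{F}\right)^{2}} = \sqrt{F + 2 \left(2 + 2 F^{\frac{3}{2}}\right)^{2}}$)
$S{\left(Z \right)} - -279678 = \sqrt{- \frac{431}{7} + 8 \left(1 + \left(- \frac{431}{7}\right)^{\frac{3}{2}}\right)^{2}} - -279678 = \sqrt{- \frac{431}{7} + 8 \left(1 - \frac{431 i \sqrt{3017}}{49}\right)^{2}} + 279678 = 279678 + \sqrt{- \frac{431}{7} + 8 \left(1 - \frac{431 i \sqrt{3017}}{49}\right)^{2}}$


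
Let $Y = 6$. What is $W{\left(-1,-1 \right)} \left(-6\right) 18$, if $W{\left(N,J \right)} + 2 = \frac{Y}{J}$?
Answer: $864$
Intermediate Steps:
$W{\left(N,J \right)} = -2 + \frac{6}{J}$
$W{\left(-1,-1 \right)} \left(-6\right) 18 = \left(-2 + \frac{6}{-1}\right) \left(-6\right) 18 = \left(-2 + 6 \left(-1\right)\right) \left(-6\right) 18 = \left(-2 - 6\right) \left(-6\right) 18 = \left(-8\right) \left(-6\right) 18 = 48 \cdot 18 = 864$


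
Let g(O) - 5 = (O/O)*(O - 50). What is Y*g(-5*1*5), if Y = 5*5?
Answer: -1750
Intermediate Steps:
Y = 25
g(O) = -45 + O (g(O) = 5 + (O/O)*(O - 50) = 5 + 1*(-50 + O) = 5 + (-50 + O) = -45 + O)
Y*g(-5*1*5) = 25*(-45 - 5*1*5) = 25*(-45 - 5*5) = 25*(-45 - 25) = 25*(-70) = -1750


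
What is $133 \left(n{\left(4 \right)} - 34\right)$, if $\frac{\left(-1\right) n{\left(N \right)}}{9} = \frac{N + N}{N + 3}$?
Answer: $-5890$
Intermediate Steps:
$n{\left(N \right)} = - \frac{18 N}{3 + N}$ ($n{\left(N \right)} = - 9 \frac{N + N}{N + 3} = - 9 \frac{2 N}{3 + N} = - \frac{18 N}{3 + N}$)
$133 \left(n{\left(4 \right)} - 34\right) = 133 \left(\left(-18\right) 4 \frac{1}{3 + 4} - 34\right) = 133 \left(\left(-18\right) 4 \cdot \frac{1}{7} - 34\right) = 133 \left(- \frac{72}{7} - 34\right) = 133 \left(- \frac{310}{7}\right) = -5890$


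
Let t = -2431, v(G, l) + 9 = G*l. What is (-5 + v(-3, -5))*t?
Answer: -2431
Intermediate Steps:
v(G, l) = -9 + G*l
(-5 + v(-3, -5))*t = (-5 + (-9 - 3*(-5)))*(-2431) = (-5 + (-9 + 15))*(-2431) = (-5 + 6)*(-2431) = 1*(-2431) = -2431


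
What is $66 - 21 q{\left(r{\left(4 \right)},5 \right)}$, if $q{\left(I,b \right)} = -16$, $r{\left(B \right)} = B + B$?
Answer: $402$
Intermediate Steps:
$r{\left(B \right)} = 2 B$
$66 - 21 q{\left(r{\left(4 \right)},5 \right)} = 66 - -336 = 66 + 336 = 402$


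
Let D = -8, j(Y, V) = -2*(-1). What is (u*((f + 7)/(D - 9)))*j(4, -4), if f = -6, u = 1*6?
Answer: -12/17 ≈ -0.70588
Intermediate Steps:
j(Y, V) = 2
u = 6
(u*((f + 7)/(D - 9)))*j(4, -4) = (6*((-6 + 7)/(-8 - 9)))*2 = (6*(1/(-17)))*2 = (6*(1*(-1/17)))*2 = (6*(-1/17))*2 = -6/17*2 = -12/17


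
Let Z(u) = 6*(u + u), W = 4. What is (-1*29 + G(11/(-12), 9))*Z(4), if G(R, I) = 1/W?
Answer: -1380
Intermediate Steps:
G(R, I) = ¼ (G(R, I) = 1/4 = ¼)
Z(u) = 12*u (Z(u) = 6*(2*u) = 12*u)
(-1*29 + G(11/(-12), 9))*Z(4) = (-1*29 + ¼)*(12*4) = (-29 + ¼)*48 = -115/4*48 = -1380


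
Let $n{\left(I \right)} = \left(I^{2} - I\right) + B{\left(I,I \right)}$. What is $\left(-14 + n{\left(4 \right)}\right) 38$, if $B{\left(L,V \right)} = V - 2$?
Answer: $0$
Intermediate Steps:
$B{\left(L,V \right)} = -2 + V$
$n{\left(I \right)} = -2 + I^{2}$ ($n{\left(I \right)} = \left(I^{2} - I\right) + \left(-2 + I\right) = -2 + I^{2}$)
$\left(-14 + n{\left(4 \right)}\right) 38 = \left(-14 - \left(2 - 4^{2}\right)\right) 38 = \left(-14 + \left(-2 + 16\right)\right) 38 = \left(-14 + 14\right) 38 = 0 \cdot 38 = 0$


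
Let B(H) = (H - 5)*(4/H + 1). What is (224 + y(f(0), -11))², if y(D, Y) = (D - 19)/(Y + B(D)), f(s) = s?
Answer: 50176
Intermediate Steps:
B(H) = (1 + 4/H)*(-5 + H) (B(H) = (-5 + H)*(1 + 4/H) = (1 + 4/H)*(-5 + H))
y(D, Y) = (-19 + D)/(-1 + D + Y - 20/D) (y(D, Y) = (D - 19)/(Y + (-1 + D - 20/D)) = (-19 + D)/(-1 + D + Y - 20/D))
(224 + y(f(0), -11))² = (224 + 0*(-19 + 0)/(-20 + 0*(-1 + 0 - 11)))² = (224 + 0*(-19)/(-20 + 0*(-12)))² = (224 + 0*(-19)/(-20 + 0))² = (224 + 0*(-19)/(-20))² = (224 + 0*(-1/20)*(-19))² = (224 + 0)² = 224² = 50176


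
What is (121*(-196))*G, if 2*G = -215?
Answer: 2549470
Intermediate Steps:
G = -215/2 (G = (½)*(-215) = -215/2 ≈ -107.50)
(121*(-196))*G = (121*(-196))*(-215/2) = -23716*(-215/2) = 2549470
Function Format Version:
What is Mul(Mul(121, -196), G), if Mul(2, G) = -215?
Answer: 2549470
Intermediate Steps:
G = Rational(-215, 2) (G = Mul(Rational(1, 2), -215) = Rational(-215, 2) ≈ -107.50)
Mul(Mul(121, -196), G) = Mul(Mul(121, -196), Rational(-215, 2)) = Mul(-23716, Rational(-215, 2)) = 2549470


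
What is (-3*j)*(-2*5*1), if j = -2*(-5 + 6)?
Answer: -60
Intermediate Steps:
j = -2 (j = -2*1 = -2)
(-3*j)*(-2*5*1) = (-3*(-2))*(-2*5*1) = 6*(-10*1) = 6*(-10) = -60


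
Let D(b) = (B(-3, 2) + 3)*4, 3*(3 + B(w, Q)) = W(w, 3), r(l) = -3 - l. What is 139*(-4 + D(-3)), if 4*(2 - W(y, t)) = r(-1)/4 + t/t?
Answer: -417/2 ≈ -208.50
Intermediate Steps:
W(y, t) = 15/8 (W(y, t) = 2 - ((-3 - 1*(-1))/4 + t/t)/4 = 2 - ((-3 + 1)*(¼) + 1)/4 = 2 - (-2*¼ + 1)/4 = 2 - (-½ + 1)/4 = 2 - ¼*½ = 2 - ⅛ = 15/8)
B(w, Q) = -19/8 (B(w, Q) = -3 + (⅓)*(15/8) = -3 + 5/8 = -19/8)
D(b) = 5/2 (D(b) = (-19/8 + 3)*4 = (5/8)*4 = 5/2)
139*(-4 + D(-3)) = 139*(-4 + 5/2) = 139*(-3/2) = -417/2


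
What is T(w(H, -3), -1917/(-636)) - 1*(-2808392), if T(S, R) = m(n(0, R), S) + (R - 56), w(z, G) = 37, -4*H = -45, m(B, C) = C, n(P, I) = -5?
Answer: 595375715/212 ≈ 2.8084e+6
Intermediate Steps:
H = 45/4 (H = -¼*(-45) = 45/4 ≈ 11.250)
T(S, R) = -56 + R + S (T(S, R) = S + (R - 56) = S + (-56 + R) = -56 + R + S)
T(w(H, -3), -1917/(-636)) - 1*(-2808392) = (-56 - 1917/(-636) + 37) - 1*(-2808392) = (-56 - 1917*(-1/636) + 37) + 2808392 = (-56 + 639/212 + 37) + 2808392 = -3389/212 + 2808392 = 595375715/212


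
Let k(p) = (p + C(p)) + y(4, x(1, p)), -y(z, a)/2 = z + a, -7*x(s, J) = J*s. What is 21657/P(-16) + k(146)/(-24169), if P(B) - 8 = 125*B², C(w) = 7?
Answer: 3622161775/5415209464 ≈ 0.66889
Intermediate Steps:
x(s, J) = -J*s/7
y(z, a) = -2*a - 2*z (y(z, a) = -2*(z + a) = -2*(a + z) = -2*a - 2*z)
k(p) = -1 + 9*p/7 (k(p) = (p + 7) + (-(-2)*p/7 - 2*4) = (7 + p) + (-(-2)*p/7 - 8) = (7 + p) + (2*p/7 - 8) = (7 + p) + (-8 + 2*p/7) = -1 + 9*p/7)
P(B) = 8 + 125*B²
21657/P(-16) + k(146)/(-24169) = 21657/(8 + 125*(-16)²) + (-1 + (9/7)*146)/(-24169) = 21657/(8 + 125*256) + (-1 + 1314/7)*(-1/24169) = 21657/(8 + 32000) + (1307/7)*(-1/24169) = 21657/32008 - 1307/169183 = 3622161775/5415209464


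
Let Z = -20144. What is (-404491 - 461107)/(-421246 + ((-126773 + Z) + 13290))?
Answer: 865598/554873 ≈ 1.5600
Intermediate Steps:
(-404491 - 461107)/(-421246 + ((-126773 + Z) + 13290)) = (-404491 - 461107)/(-421246 + ((-126773 - 20144) + 13290)) = -865598/(-421246 + (-146917 + 13290)) = -865598/(-421246 - 133627) = -865598/(-554873) = -865598*(-1/554873) = 865598/554873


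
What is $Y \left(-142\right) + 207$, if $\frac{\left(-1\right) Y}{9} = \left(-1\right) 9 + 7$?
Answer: $-2349$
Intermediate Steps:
$Y = 18$ ($Y = - 9 \left(\left(-1\right) 9 + 7\right) = - 9 \left(-9 + 7\right) = \left(-9\right) \left(-2\right) = 18$)
$Y \left(-142\right) + 207 = 18 \left(-142\right) + 207 = -2556 + 207 = -2349$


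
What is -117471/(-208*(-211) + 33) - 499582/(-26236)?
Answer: 9430085933/576155678 ≈ 16.367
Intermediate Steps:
-117471/(-208*(-211) + 33) - 499582/(-26236) = -117471/(43888 + 33) - 499582*(-1/26236) = -117471/43921 + 249791/13118 = 9430085933/576155678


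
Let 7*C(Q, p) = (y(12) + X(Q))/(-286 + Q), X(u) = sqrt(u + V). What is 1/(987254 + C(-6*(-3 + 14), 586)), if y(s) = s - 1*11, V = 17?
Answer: 2996955629360/2958756431691880537 + 8624*I/2958756431691880537 ≈ 1.0129e-6 + 2.9147e-15*I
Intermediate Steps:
y(s) = -11 + s (y(s) = s - 11 = -11 + s)
X(u) = sqrt(17 + u) (X(u) = sqrt(u + 17) = sqrt(17 + u))
C(Q, p) = (1 + sqrt(17 + Q))/(7*(-286 + Q)) (C(Q, p) = (((-11 + 12) + sqrt(17 + Q))/(-286 + Q))/7 = ((1 + sqrt(17 + Q))/(-286 + Q))/7 = (1 + sqrt(17 + Q))/(7*(-286 + Q)))
1/(987254 + C(-6*(-3 + 14), 586)) = 1/(987254 + (1 + sqrt(17 - 6*(-3 + 14)))/(7*(-286 - 6*(-3 + 14)))) = 1/(987254 + (1 + sqrt(17 - 6*11))/(7*(-286 - 6*11))) = 1/(987254 + (1 + sqrt(17 - 66))/(7*(-286 - 66))) = 1/(987254 + (1/7)*(1 + sqrt(-49))/(-352)) = 1/(987254 + (1/7)*(-1/352)*(1 + 7*I)) = 1/(987254 + (-1/2464 - I/352)) = 1/(2432593855/2464 - I/352) = 3035648*(2432593855/2464 + I/352)/2958756431691880537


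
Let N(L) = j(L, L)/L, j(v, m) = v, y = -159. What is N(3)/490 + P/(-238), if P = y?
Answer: 2791/4165 ≈ 0.67011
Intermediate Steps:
P = -159
N(L) = 1 (N(L) = L/L = 1)
N(3)/490 + P/(-238) = 1/490 - 159/(-238) = 1*(1/490) - 159*(-1/238) = 1/490 + 159/238 = 2791/4165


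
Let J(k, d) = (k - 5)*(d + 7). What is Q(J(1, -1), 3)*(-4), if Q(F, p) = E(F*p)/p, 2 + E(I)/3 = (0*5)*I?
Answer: 8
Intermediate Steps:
J(k, d) = (-5 + k)*(7 + d)
E(I) = -6 (E(I) = -6 + 3*((0*5)*I) = -6 + 3*(0*I) = -6 + 3*0 = -6 + 0 = -6)
Q(F, p) = -6/p
Q(J(1, -1), 3)*(-4) = -6/3*(-4) = -6*⅓*(-4) = -2*(-4) = 8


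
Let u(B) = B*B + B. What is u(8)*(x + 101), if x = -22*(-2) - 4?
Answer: 10152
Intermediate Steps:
u(B) = B + B² (u(B) = B² + B = B + B²)
x = 40 (x = 44 - 4 = 40)
u(8)*(x + 101) = (8*(1 + 8))*(40 + 101) = (8*9)*141 = 72*141 = 10152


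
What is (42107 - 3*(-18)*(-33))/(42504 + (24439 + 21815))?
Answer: 40325/88758 ≈ 0.45433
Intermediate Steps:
(42107 - 3*(-18)*(-33))/(42504 + (24439 + 21815)) = (42107 + 54*(-33))/(42504 + 46254) = (42107 - 1782)/88758 = 40325*(1/88758) = 40325/88758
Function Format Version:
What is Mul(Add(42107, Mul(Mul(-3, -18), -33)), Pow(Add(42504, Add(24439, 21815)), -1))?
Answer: Rational(40325, 88758) ≈ 0.45433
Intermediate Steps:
Mul(Add(42107, Mul(Mul(-3, -18), -33)), Pow(Add(42504, Add(24439, 21815)), -1)) = Mul(Add(42107, Mul(54, -33)), Pow(Add(42504, 46254), -1)) = Mul(Add(42107, -1782), Pow(88758, -1)) = Mul(40325, Rational(1, 88758)) = Rational(40325, 88758)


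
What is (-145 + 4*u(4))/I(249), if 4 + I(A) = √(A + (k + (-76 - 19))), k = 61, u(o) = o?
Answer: -516/199 - 129*√215/199 ≈ -12.098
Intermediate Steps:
I(A) = -4 + √(-34 + A) (I(A) = -4 + √(A + (61 + (-76 - 19))) = -4 + √(A + (61 - 95)) = -4 + √(A - 34) = -4 + √(-34 + A))
(-145 + 4*u(4))/I(249) = (-145 + 4*4)/(-4 + √(-34 + 249)) = (-145 + 16)/(-4 + √215) = -129/(-4 + √215)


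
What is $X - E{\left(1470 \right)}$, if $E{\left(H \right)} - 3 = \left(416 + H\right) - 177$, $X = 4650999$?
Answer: $4649287$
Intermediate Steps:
$E{\left(H \right)} = 242 + H$ ($E{\left(H \right)} = 3 + \left(\left(416 + H\right) - 177\right) = 3 + \left(239 + H\right) = 242 + H$)
$X - E{\left(1470 \right)} = 4650999 - \left(242 + 1470\right) = 4650999 - 1712 = 4649287$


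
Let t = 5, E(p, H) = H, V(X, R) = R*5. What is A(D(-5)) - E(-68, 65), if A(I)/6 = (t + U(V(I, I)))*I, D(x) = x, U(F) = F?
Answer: 535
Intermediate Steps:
V(X, R) = 5*R
A(I) = 6*I*(5 + 5*I) (A(I) = 6*((5 + 5*I)*I) = 6*(I*(5 + 5*I)) = 6*I*(5 + 5*I))
A(D(-5)) - E(-68, 65) = 30*(-5)*(1 - 5) - 1*65 = 30*(-5)*(-4) - 65 = 600 - 65 = 535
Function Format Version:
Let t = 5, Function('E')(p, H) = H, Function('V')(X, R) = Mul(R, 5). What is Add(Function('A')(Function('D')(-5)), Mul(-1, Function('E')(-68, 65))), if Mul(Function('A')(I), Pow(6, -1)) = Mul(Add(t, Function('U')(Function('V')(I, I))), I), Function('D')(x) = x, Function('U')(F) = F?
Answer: 535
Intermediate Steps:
Function('V')(X, R) = Mul(5, R)
Function('A')(I) = Mul(6, I, Add(5, Mul(5, I))) (Function('A')(I) = Mul(6, Mul(Add(5, Mul(5, I)), I)) = Mul(6, Mul(I, Add(5, Mul(5, I)))) = Mul(6, I, Add(5, Mul(5, I))))
Add(Function('A')(Function('D')(-5)), Mul(-1, Function('E')(-68, 65))) = Add(Mul(30, -5, Add(1, -5)), Mul(-1, 65)) = Add(Mul(30, -5, -4), -65) = Add(600, -65) = 535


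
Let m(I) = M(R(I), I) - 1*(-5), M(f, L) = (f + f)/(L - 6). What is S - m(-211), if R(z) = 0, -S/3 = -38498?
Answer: 115489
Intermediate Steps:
S = 115494 (S = -3*(-38498) = 115494)
M(f, L) = 2*f/(-6 + L) (M(f, L) = (2*f)/(-6 + L) = 2*f/(-6 + L))
m(I) = 5 (m(I) = 2*0/(-6 + I) - 1*(-5) = 0 + 5 = 5)
S - m(-211) = 115494 - 1*5 = 115494 - 5 = 115489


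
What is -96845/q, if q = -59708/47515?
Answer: 4601590175/59708 ≈ 77068.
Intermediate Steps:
q = -59708/47515 (q = -59708*1/47515 = -59708/47515 ≈ -1.2566)
-96845/q = -96845/(-59708/47515) = -96845*(-47515/59708) = 4601590175/59708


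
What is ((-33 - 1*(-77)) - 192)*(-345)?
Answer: 51060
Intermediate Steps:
((-33 - 1*(-77)) - 192)*(-345) = ((-33 + 77) - 192)*(-345) = (44 - 192)*(-345) = -148*(-345) = 51060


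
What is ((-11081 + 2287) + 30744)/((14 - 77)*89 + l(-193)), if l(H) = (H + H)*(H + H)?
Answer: 21950/143389 ≈ 0.15308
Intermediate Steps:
l(H) = 4*H**2 (l(H) = (2*H)*(2*H) = 4*H**2)
((-11081 + 2287) + 30744)/((14 - 77)*89 + l(-193)) = ((-11081 + 2287) + 30744)/((14 - 77)*89 + 4*(-193)**2) = (-8794 + 30744)/(-63*89 + 4*37249) = 21950/(-5607 + 148996) = 21950/143389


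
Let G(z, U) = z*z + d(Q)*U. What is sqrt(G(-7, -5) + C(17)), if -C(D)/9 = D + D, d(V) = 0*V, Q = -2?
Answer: I*sqrt(257) ≈ 16.031*I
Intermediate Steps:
d(V) = 0
C(D) = -18*D (C(D) = -9*(D + D) = -18*D)
G(z, U) = z**2 (G(z, U) = z*z + 0*U = z**2 + 0 = z**2)
sqrt(G(-7, -5) + C(17)) = sqrt((-7)**2 - 18*17) = sqrt(49 - 306) = sqrt(-257) = I*sqrt(257)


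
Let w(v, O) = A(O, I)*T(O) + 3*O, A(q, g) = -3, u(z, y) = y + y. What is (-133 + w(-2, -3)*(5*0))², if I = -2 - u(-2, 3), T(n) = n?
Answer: 17689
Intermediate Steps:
u(z, y) = 2*y
I = -8 (I = -2 - 2*3 = -2 - 1*6 = -2 - 6 = -8)
w(v, O) = 0 (w(v, O) = -3*O + 3*O = 0)
(-133 + w(-2, -3)*(5*0))² = (-133 + 0*(5*0))² = (-133 + 0*0)² = (-133 + 0)² = (-133)² = 17689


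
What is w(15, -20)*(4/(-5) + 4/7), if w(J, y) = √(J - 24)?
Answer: -24*I/35 ≈ -0.68571*I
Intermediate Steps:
w(J, y) = √(-24 + J)
w(15, -20)*(4/(-5) + 4/7) = √(-24 + 15)*(4/(-5) + 4/7) = √(-9)*(4*(-⅕) + 4*(⅐)) = (3*I)*(-⅘ + 4/7) = (3*I)*(-8/35) = -24*I/35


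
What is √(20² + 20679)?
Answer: √21079 ≈ 145.19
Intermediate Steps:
√(20² + 20679) = √(400 + 20679) = √21079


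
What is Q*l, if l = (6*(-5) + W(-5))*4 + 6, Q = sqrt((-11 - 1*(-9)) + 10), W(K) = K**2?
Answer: -28*sqrt(2) ≈ -39.598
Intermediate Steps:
Q = 2*sqrt(2) (Q = sqrt((-11 + 9) + 10) = sqrt(-2 + 10) = sqrt(8) = 2*sqrt(2) ≈ 2.8284)
l = -14 (l = (6*(-5) + (-5)**2)*4 + 6 = (-30 + 25)*4 + 6 = -5*4 + 6 = -20 + 6 = -14)
Q*l = (2*sqrt(2))*(-14) = -28*sqrt(2)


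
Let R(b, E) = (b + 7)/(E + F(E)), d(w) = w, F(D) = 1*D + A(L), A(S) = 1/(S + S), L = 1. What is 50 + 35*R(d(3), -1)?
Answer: -550/3 ≈ -183.33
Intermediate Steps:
A(S) = 1/(2*S)
F(D) = ½ + D (F(D) = 1*D + (½)/1 = D + (½)*1 = D + ½ = ½ + D)
R(b, E) = (7 + b)/(½ + 2*E) (R(b, E) = (b + 7)/(E + (½ + E)) = (7 + b)/(½ + 2*E))
50 + 35*R(d(3), -1) = 50 + 35*(2*(7 + 3)/(1 + 4*(-1))) = 50 + 35*(2*10/(1 - 4)) = 50 + 35*(2*10/(-3)) = 50 + 35*(2*(-⅓)*10) = 50 + 35*(-20/3) = 50 - 700/3 = -550/3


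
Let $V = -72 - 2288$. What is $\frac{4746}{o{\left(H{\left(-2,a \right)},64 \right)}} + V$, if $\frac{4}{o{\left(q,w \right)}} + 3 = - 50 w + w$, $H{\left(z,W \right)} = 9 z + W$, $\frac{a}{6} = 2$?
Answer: $- \frac{7453567}{2} \approx -3.7268 \cdot 10^{6}$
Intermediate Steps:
$a = 12$ ($a = 6 \cdot 2 = 12$)
$H{\left(z,W \right)} = W + 9 z$
$o{\left(q,w \right)} = \frac{4}{-3 - 49 w}$ ($o{\left(q,w \right)} = \frac{4}{-3 + \left(- 50 w + w\right)} = \frac{4}{-3 - 49 w}$)
$V = -2360$ ($V = -72 - 2288 = -2360$)
$\frac{4746}{o{\left(H{\left(-2,a \right)},64 \right)}} + V = \frac{4746}{\left(-4\right) \frac{1}{3 + 49 \cdot 64}} - 2360 = \frac{4746}{\left(-4\right) \frac{1}{3 + 3136}} - 2360 = \frac{4746}{\left(-4\right) \frac{1}{3139}} - 2360 = \frac{4746}{- \frac{4}{3139}} - 2360 = 4746 \left(- \frac{3139}{4}\right) - 2360 = - \frac{7448847}{2} - 2360 = - \frac{7453567}{2}$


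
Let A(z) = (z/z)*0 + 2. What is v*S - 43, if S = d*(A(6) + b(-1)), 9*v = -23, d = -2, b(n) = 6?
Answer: -19/9 ≈ -2.1111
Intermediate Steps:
v = -23/9 (v = (⅑)*(-23) = -23/9 ≈ -2.5556)
A(z) = 2 (A(z) = 1*0 + 2 = 0 + 2 = 2)
S = -16 (S = -2*(2 + 6) = -2*8 = -16)
v*S - 43 = -23/9*(-16) - 43 = 368/9 - 43 = -19/9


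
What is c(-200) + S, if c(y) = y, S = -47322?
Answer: -47522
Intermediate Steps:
c(-200) + S = -200 - 47322 = -47522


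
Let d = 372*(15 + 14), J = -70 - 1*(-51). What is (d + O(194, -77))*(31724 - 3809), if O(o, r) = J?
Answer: 300616635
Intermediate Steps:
J = -19 (J = -70 + 51 = -19)
O(o, r) = -19
d = 10788 (d = 372*29 = 10788)
(d + O(194, -77))*(31724 - 3809) = (10788 - 19)*(31724 - 3809) = 10769*27915 = 300616635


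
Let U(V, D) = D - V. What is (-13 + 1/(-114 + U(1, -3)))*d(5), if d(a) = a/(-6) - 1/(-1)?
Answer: -1535/708 ≈ -2.1681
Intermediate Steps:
d(a) = 1 - a/6 (d(a) = a*(-1/6) - 1*(-1) = -a/6 + 1 = 1 - a/6)
(-13 + 1/(-114 + U(1, -3)))*d(5) = (-13 + 1/(-114 + (-3 - 1*1)))*(1 - 1/6*5) = (-13 + 1/(-114 + (-3 - 1)))*(1 - 5/6) = (-13 + 1/(-114 - 4))*(1/6) = (-13 + 1/(-118))*(1/6) = (-13 - 1/118)*(1/6) = -1535/118*1/6 = -1535/708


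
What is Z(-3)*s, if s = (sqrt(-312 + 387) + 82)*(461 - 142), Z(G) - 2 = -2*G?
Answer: 209264 + 12760*sqrt(3) ≈ 2.3137e+5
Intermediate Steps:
Z(G) = 2 - 2*G
s = 26158 + 1595*sqrt(3) (s = (sqrt(75) + 82)*319 = (5*sqrt(3) + 82)*319 = (82 + 5*sqrt(3))*319 = 26158 + 1595*sqrt(3) ≈ 28921.)
Z(-3)*s = (2 - 2*(-3))*(26158 + 1595*sqrt(3)) = (2 + 6)*(26158 + 1595*sqrt(3)) = 8*(26158 + 1595*sqrt(3)) = 209264 + 12760*sqrt(3)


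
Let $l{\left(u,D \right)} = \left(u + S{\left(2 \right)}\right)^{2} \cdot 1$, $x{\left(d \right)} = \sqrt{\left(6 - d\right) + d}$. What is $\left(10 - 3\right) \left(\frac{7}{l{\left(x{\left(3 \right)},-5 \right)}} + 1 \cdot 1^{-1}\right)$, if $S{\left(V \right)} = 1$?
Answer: $\frac{518}{25} - \frac{98 \sqrt{6}}{25} \approx 11.118$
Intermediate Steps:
$x{\left(d \right)} = \sqrt{6}$
$l{\left(u,D \right)} = \left(1 + u\right)^{2}$ ($l{\left(u,D \right)} = \left(u + 1\right)^{2} \cdot 1 = \left(1 + u\right)^{2} \cdot 1 = \left(1 + u\right)^{2}$)
$\left(10 - 3\right) \left(\frac{7}{l{\left(x{\left(3 \right)},-5 \right)}} + 1 \cdot 1^{-1}\right) = \left(10 - 3\right) \left(\frac{7}{\left(1 + \sqrt{6}\right)^{2}} + 1 \cdot 1^{-1}\right) = 7 \left(\frac{7}{\left(1 + \sqrt{6}\right)^{2}} + 1 \cdot 1\right) = 7 \left(\frac{7}{\left(1 + \sqrt{6}\right)^{2}} + 1\right) = 7 \left(1 + \frac{7}{\left(1 + \sqrt{6}\right)^{2}}\right) = 7 + \frac{49}{\left(1 + \sqrt{6}\right)^{2}}$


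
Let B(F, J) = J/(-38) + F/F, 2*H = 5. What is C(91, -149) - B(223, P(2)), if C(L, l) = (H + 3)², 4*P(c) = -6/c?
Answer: 4443/152 ≈ 29.230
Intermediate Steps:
H = 5/2 (H = (½)*5 = 5/2 ≈ 2.5000)
P(c) = -3/(2*c) (P(c) = (-6/c)/4 = -3/(2*c))
C(L, l) = 121/4 (C(L, l) = (5/2 + 3)² = (11/2)² = 121/4)
B(F, J) = 1 - J/38 (B(F, J) = J*(-1/38) + 1 = -J/38 + 1 = 1 - J/38)
C(91, -149) - B(223, P(2)) = 121/4 - (1 - (-3)/(76*2)) = 121/4 - (1 - 1/38*(-¾)) = 121/4 - (1 + 3/152) = 121/4 - 1*155/152 = 121/4 - 155/152 = 4443/152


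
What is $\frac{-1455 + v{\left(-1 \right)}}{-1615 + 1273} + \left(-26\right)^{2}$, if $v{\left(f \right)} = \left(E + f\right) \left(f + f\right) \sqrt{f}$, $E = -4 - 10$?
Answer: $\frac{77549}{114} - \frac{5 i}{57} \approx 680.25 - 0.087719 i$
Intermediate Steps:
$E = -14$
$v{\left(f \right)} = 2 f^{\frac{3}{2}} \left(-14 + f\right)$ ($v{\left(f \right)} = \left(-14 + f\right) \left(f + f\right) \sqrt{f} = \left(-14 + f\right) 2 f \sqrt{f} = 2 f \left(-14 + f\right) \sqrt{f} = 2 f^{\frac{3}{2}} \left(-14 + f\right)$)
$\frac{-1455 + v{\left(-1 \right)}}{-1615 + 1273} + \left(-26\right)^{2} = \frac{-1455 + 2 \left(-1\right)^{\frac{3}{2}} \left(-14 - 1\right)}{-1615 + 1273} + \left(-26\right)^{2} = \frac{-1455 + 2 \left(- i\right) \left(-15\right)}{-342} + 676 = \left(-1455 + 30 i\right) \left(- \frac{1}{342}\right) + 676 = \left(\frac{485}{114} - \frac{5 i}{57}\right) + 676 = \frac{77549}{114} - \frac{5 i}{57}$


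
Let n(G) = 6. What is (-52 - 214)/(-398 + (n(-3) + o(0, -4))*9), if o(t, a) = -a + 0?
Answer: 19/22 ≈ 0.86364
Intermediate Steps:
o(t, a) = -a
(-52 - 214)/(-398 + (n(-3) + o(0, -4))*9) = (-52 - 214)/(-398 + (6 - 1*(-4))*9) = -266/(-398 + (6 + 4)*9) = -266/(-398 + 10*9) = -266/(-398 + 90) = -266/(-308) = -266*(-1/308) = 19/22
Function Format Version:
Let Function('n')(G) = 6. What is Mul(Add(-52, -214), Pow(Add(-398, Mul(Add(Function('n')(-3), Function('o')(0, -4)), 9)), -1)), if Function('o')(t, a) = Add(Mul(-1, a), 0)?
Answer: Rational(19, 22) ≈ 0.86364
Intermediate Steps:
Function('o')(t, a) = Mul(-1, a)
Mul(Add(-52, -214), Pow(Add(-398, Mul(Add(Function('n')(-3), Function('o')(0, -4)), 9)), -1)) = Mul(Add(-52, -214), Pow(Add(-398, Mul(Add(6, Mul(-1, -4)), 9)), -1)) = Mul(-266, Pow(Add(-398, Mul(Add(6, 4), 9)), -1)) = Mul(-266, Pow(Add(-398, Mul(10, 9)), -1)) = Mul(-266, Pow(Add(-398, 90), -1)) = Mul(-266, Pow(-308, -1)) = Mul(-266, Rational(-1, 308)) = Rational(19, 22)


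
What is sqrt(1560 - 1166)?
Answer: sqrt(394) ≈ 19.849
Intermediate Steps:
sqrt(1560 - 1166) = sqrt(394)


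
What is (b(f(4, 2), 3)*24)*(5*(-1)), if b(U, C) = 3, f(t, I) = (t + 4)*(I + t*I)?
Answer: -360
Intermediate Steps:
f(t, I) = (4 + t)*(I + I*t)
(b(f(4, 2), 3)*24)*(5*(-1)) = (3*24)*(5*(-1)) = 72*(-5) = -360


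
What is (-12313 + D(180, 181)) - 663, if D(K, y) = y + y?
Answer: -12614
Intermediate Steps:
D(K, y) = 2*y
(-12313 + D(180, 181)) - 663 = (-12313 + 2*181) - 663 = (-12313 + 362) - 663 = -11951 - 663 = -12614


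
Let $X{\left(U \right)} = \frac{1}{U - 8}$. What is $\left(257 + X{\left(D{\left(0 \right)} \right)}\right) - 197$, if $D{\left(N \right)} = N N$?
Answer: $\frac{479}{8} \approx 59.875$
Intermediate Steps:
$D{\left(N \right)} = N^{2}$
$X{\left(U \right)} = \frac{1}{-8 + U}$
$\left(257 + X{\left(D{\left(0 \right)} \right)}\right) - 197 = \left(257 + \frac{1}{-8 + 0^{2}}\right) - 197 = \left(257 + \frac{1}{-8 + 0}\right) - 197 = \left(257 + \frac{1}{-8}\right) - 197 = \left(257 - \frac{1}{8}\right) - 197 = \frac{2055}{8} - 197 = \frac{479}{8}$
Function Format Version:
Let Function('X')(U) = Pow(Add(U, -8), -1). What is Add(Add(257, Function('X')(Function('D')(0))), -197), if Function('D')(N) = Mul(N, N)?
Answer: Rational(479, 8) ≈ 59.875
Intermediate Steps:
Function('D')(N) = Pow(N, 2)
Function('X')(U) = Pow(Add(-8, U), -1)
Add(Add(257, Function('X')(Function('D')(0))), -197) = Add(Add(257, Pow(Add(-8, Pow(0, 2)), -1)), -197) = Add(Add(257, Pow(Add(-8, 0), -1)), -197) = Add(Add(257, Pow(-8, -1)), -197) = Add(Add(257, Rational(-1, 8)), -197) = Add(Rational(2055, 8), -197) = Rational(479, 8)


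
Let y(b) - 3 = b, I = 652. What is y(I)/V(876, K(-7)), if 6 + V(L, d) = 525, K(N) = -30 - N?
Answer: 655/519 ≈ 1.2620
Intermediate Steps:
y(b) = 3 + b
V(L, d) = 519 (V(L, d) = -6 + 525 = 519)
y(I)/V(876, K(-7)) = (3 + 652)/519 = 655*(1/519) = 655/519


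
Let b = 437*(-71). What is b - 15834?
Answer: -46861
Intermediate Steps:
b = -31027
b - 15834 = -31027 - 15834 = -46861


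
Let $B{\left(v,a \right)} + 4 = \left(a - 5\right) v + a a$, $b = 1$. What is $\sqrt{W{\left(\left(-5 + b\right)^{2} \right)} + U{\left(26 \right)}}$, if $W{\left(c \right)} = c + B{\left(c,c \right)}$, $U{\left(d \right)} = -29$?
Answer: $\sqrt{415} \approx 20.372$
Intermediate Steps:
$B{\left(v,a \right)} = -4 + a^{2} + v \left(-5 + a\right)$ ($B{\left(v,a \right)} = -4 + \left(\left(a - 5\right) v + a a\right) = -4 + \left(\left(a - 5\right) v + a^{2}\right) = -4 + \left(\left(-5 + a\right) v + a^{2}\right) = -4 + \left(v \left(-5 + a\right) + a^{2}\right) = -4 + \left(a^{2} + v \left(-5 + a\right)\right) = -4 + a^{2} + v \left(-5 + a\right)$)
$W{\left(c \right)} = -4 - 4 c + 2 c^{2}$ ($W{\left(c \right)} = c + \left(-4 + c^{2} - 5 c + c c\right) = c + \left(-4 + c^{2} - 5 c + c^{2}\right) = c - \left(4 - 2 c^{2} + 5 c\right) = -4 - 4 c + 2 c^{2}$)
$\sqrt{W{\left(\left(-5 + b\right)^{2} \right)} + U{\left(26 \right)}} = \sqrt{\left(-4 - 4 \left(-5 + 1\right)^{2} + 2 \left(\left(-5 + 1\right)^{2}\right)^{2}\right) - 29} = \sqrt{\left(-4 - 4 \left(-4\right)^{2} + 2 \left(\left(-4\right)^{2}\right)^{2}\right) - 29} = \sqrt{\left(-4 - 64 + 2 \cdot 16^{2}\right) - 29} = \sqrt{\left(-4 - 64 + 2 \cdot 256\right) - 29} = \sqrt{\left(-4 - 64 + 512\right) - 29} = \sqrt{444 - 29} = \sqrt{415}$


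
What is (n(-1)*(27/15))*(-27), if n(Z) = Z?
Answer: 243/5 ≈ 48.600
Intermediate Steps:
(n(-1)*(27/15))*(-27) = -27/15*(-27) = -1*9/5*(-27) = -9/5*(-27) = 243/5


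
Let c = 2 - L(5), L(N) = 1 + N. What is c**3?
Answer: -64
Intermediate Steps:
c = -4 (c = 2 - (1 + 5) = 2 - 1*6 = 2 - 6 = -4)
c**3 = (-4)**3 = -64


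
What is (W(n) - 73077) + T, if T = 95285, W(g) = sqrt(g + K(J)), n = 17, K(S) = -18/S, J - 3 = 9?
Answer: 22208 + sqrt(62)/2 ≈ 22212.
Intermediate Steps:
J = 12 (J = 3 + 9 = 12)
W(g) = sqrt(-3/2 + g) (W(g) = sqrt(g - 18/12) = sqrt(g - 18*1/12) = sqrt(g - 3/2) = sqrt(-3/2 + g))
(W(n) - 73077) + T = (sqrt(-6 + 4*17)/2 - 73077) + 95285 = (sqrt(-6 + 68)/2 - 73077) + 95285 = (sqrt(62)/2 - 73077) + 95285 = (-73077 + sqrt(62)/2) + 95285 = 22208 + sqrt(62)/2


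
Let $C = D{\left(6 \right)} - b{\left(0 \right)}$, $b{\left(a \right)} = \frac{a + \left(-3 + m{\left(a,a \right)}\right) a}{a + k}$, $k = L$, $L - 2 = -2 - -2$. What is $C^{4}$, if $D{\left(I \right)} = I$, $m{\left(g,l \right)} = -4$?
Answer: $1296$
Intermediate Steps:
$L = 2$ ($L = 2 - 0 = 2 + \left(-2 + 2\right) = 2 + 0 = 2$)
$k = 2$
$b{\left(a \right)} = - \frac{6 a}{2 + a}$ ($b{\left(a \right)} = \frac{a + \left(-3 - 4\right) a}{a + 2} = \frac{a - 7 a}{2 + a} = \frac{\left(-6\right) a}{2 + a} = - \frac{6 a}{2 + a}$)
$C = 6$ ($C = 6 - \left(-6\right) 0 \frac{1}{2 + 0} = 6 - \left(-6\right) 0 \cdot \frac{1}{2} = 6 - 0 = 6 + 0 = 6$)
$C^{4} = 6^{4} = 1296$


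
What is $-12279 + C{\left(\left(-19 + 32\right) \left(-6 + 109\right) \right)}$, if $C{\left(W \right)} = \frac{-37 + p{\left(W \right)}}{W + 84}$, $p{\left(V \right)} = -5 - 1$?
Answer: $- \frac{17473060}{1423} \approx -12279.0$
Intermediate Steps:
$p{\left(V \right)} = -6$
$C{\left(W \right)} = - \frac{43}{84 + W}$ ($C{\left(W \right)} = \frac{-37 - 6}{W + 84} = - \frac{43}{84 + W}$)
$-12279 + C{\left(\left(-19 + 32\right) \left(-6 + 109\right) \right)} = -12279 - \frac{43}{84 + \left(-19 + 32\right) \left(-6 + 109\right)} = -12279 - \frac{43}{84 + 13 \cdot 103} = -12279 - \frac{43}{84 + 1339} = -12279 - \frac{43}{1423} = - \frac{17473060}{1423}$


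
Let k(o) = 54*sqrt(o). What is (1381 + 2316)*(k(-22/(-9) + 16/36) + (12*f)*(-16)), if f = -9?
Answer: 6388416 + 66546*sqrt(26) ≈ 6.7277e+6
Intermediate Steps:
(1381 + 2316)*(k(-22/(-9) + 16/36) + (12*f)*(-16)) = (1381 + 2316)*(54*sqrt(-22/(-9) + 16/36) + (12*(-9))*(-16)) = 3697*(54*sqrt(-22*(-1/9) + 16*(1/36)) - 108*(-16)) = 3697*(54*sqrt(22/9 + 4/9) + 1728) = 3697*(54*sqrt(26/9) + 1728) = 3697*(54*(sqrt(26)/3) + 1728) = 3697*(18*sqrt(26) + 1728) = 3697*(1728 + 18*sqrt(26)) = 6388416 + 66546*sqrt(26)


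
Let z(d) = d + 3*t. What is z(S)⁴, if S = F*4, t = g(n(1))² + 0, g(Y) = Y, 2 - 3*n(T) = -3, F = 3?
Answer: 13845841/81 ≈ 1.7094e+5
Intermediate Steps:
n(T) = 5/3 (n(T) = ⅔ - ⅓*(-3) = ⅔ + 1 = 5/3)
t = 25/9 (t = (5/3)² + 0 = 25/9 + 0 = 25/9 ≈ 2.7778)
S = 12 (S = 3*4 = 12)
z(d) = 25/3 + d (z(d) = d + 3*(25/9) = d + 25/3 = 25/3 + d)
z(S)⁴ = (25/3 + 12)⁴ = (61/3)⁴ = 13845841/81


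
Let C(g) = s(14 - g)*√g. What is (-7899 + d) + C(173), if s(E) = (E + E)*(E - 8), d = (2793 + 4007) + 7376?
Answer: 6277 + 53106*√173 ≈ 7.0478e+5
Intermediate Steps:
d = 14176 (d = 6800 + 7376 = 14176)
s(E) = 2*E*(-8 + E) (s(E) = (2*E)*(-8 + E) = 2*E*(-8 + E))
C(g) = 2*√g*(6 - g)*(14 - g) (C(g) = (2*(14 - g)*(-8 + (14 - g)))*√g = (2*(14 - g)*(6 - g))*√g = (2*(6 - g)*(14 - g))*√g = 2*√g*(6 - g)*(14 - g))
(-7899 + d) + C(173) = (-7899 + 14176) + 2*√173*(-14 + 173)*(-6 + 173) = 6277 + 2*√173*159*167 = 6277 + 53106*√173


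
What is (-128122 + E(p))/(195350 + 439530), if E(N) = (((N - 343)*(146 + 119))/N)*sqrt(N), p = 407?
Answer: -64061/317440 + 53*sqrt(407)/807488 ≈ -0.20048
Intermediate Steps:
E(N) = (-90895 + 265*N)/sqrt(N) (E(N) = (((-343 + N)*265)/N)*sqrt(N) = ((-90895 + 265*N)/N)*sqrt(N) = (-90895 + 265*N)/sqrt(N))
(-128122 + E(p))/(195350 + 439530) = (-128122 + 265*(-343 + 407)/sqrt(407))/(195350 + 439530) = (-128122 + 265*(sqrt(407)/407)*64)/634880 = (-128122 + 16960*sqrt(407)/407)*(1/634880) = -64061/317440 + 53*sqrt(407)/807488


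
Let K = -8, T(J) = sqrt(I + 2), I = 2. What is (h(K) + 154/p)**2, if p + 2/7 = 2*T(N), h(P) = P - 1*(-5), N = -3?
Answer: 250000/169 ≈ 1479.3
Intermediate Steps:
T(J) = 2 (T(J) = sqrt(2 + 2) = sqrt(4) = 2)
h(P) = 5 + P (h(P) = P + 5 = 5 + P)
p = 26/7 (p = -2/7 + 2*2 = -2/7 + 4 = 26/7 ≈ 3.7143)
(h(K) + 154/p)**2 = ((5 - 8) + 154/(26/7))**2 = (-3 + 154*(7/26))**2 = (-3 + 539/13)**2 = (500/13)**2 = 250000/169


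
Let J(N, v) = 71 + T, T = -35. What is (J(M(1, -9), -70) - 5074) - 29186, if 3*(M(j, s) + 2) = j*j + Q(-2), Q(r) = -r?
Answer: -34224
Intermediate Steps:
M(j, s) = -4/3 + j²/3 (M(j, s) = -2 + (j*j - 1*(-2))/3 = -2 + (j² + 2)/3 = -2 + (2 + j²)/3 = -2 + (⅔ + j²/3) = -4/3 + j²/3)
J(N, v) = 36 (J(N, v) = 71 - 35 = 36)
(J(M(1, -9), -70) - 5074) - 29186 = (36 - 5074) - 29186 = -5038 - 29186 = -34224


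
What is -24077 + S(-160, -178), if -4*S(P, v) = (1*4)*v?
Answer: -23899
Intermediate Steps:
S(P, v) = -v (S(P, v) = -1*4*v/4 = -v)
-24077 + S(-160, -178) = -24077 - 1*(-178) = -24077 + 178 = -23899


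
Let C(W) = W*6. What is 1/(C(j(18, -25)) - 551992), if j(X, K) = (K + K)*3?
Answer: -1/552892 ≈ -1.8087e-6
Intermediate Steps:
j(X, K) = 6*K (j(X, K) = (2*K)*3 = 6*K)
C(W) = 6*W
1/(C(j(18, -25)) - 551992) = 1/(6*(6*(-25)) - 551992) = 1/(6*(-150) - 551992) = 1/(-900 - 551992) = 1/(-552892) = -1/552892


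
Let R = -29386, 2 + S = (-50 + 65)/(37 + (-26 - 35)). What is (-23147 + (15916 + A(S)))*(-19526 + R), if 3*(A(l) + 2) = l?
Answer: 353823294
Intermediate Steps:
S = -21/8 (S = -2 + (-50 + 65)/(37 + (-26 - 35)) = -2 + 15/(37 - 61) = -2 + 15/(-24) = -2 + 15*(-1/24) = -2 - 5/8 = -21/8 ≈ -2.6250)
A(l) = -2 + l/3
(-23147 + (15916 + A(S)))*(-19526 + R) = (-23147 + (15916 + (-2 + (⅓)*(-21/8))))*(-19526 - 29386) = (-23147 + (15916 + (-2 - 7/8)))*(-48912) = (-23147 + (15916 - 23/8))*(-48912) = (-23147 + 127305/8)*(-48912) = -57871/8*(-48912) = 353823294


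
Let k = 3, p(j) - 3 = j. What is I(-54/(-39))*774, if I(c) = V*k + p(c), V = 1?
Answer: 74304/13 ≈ 5715.7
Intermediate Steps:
p(j) = 3 + j
I(c) = 6 + c (I(c) = 1*3 + (3 + c) = 3 + (3 + c) = 6 + c)
I(-54/(-39))*774 = (6 - 54/(-39))*774 = (6 - 54*(-1/39))*774 = (6 + 18/13)*774 = (96/13)*774 = 74304/13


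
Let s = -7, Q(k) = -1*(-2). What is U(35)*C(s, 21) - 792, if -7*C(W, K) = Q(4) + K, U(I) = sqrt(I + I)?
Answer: -792 - 23*sqrt(70)/7 ≈ -819.49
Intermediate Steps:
Q(k) = 2
U(I) = sqrt(2)*sqrt(I) (U(I) = sqrt(2*I) = sqrt(2)*sqrt(I))
C(W, K) = -2/7 - K/7 (C(W, K) = -(2 + K)/7 = -2/7 - K/7)
U(35)*C(s, 21) - 792 = (sqrt(2)*sqrt(35))*(-2/7 - 1/7*21) - 792 = sqrt(70)*(-2/7 - 3) - 792 = sqrt(70)*(-23/7) - 792 = -23*sqrt(70)/7 - 792 = -792 - 23*sqrt(70)/7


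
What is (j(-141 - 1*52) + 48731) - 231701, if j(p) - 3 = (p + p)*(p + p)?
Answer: -33971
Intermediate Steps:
j(p) = 3 + 4*p**2 (j(p) = 3 + (p + p)*(p + p) = 3 + (2*p)*(2*p) = 3 + 4*p**2)
(j(-141 - 1*52) + 48731) - 231701 = ((3 + 4*(-141 - 1*52)**2) + 48731) - 231701 = ((3 + 4*(-141 - 52)**2) + 48731) - 231701 = ((3 + 4*(-193)**2) + 48731) - 231701 = ((3 + 4*37249) + 48731) - 231701 = ((3 + 148996) + 48731) - 231701 = (148999 + 48731) - 231701 = 197730 - 231701 = -33971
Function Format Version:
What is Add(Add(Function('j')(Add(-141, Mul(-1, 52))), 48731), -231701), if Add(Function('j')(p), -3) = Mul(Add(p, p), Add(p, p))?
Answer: -33971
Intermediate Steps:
Function('j')(p) = Add(3, Mul(4, Pow(p, 2))) (Function('j')(p) = Add(3, Mul(Add(p, p), Add(p, p))) = Add(3, Mul(Mul(2, p), Mul(2, p))) = Add(3, Mul(4, Pow(p, 2))))
Add(Add(Function('j')(Add(-141, Mul(-1, 52))), 48731), -231701) = Add(Add(Add(3, Mul(4, Pow(Add(-141, Mul(-1, 52)), 2))), 48731), -231701) = Add(Add(Add(3, Mul(4, Pow(Add(-141, -52), 2))), 48731), -231701) = Add(Add(Add(3, Mul(4, Pow(-193, 2))), 48731), -231701) = Add(Add(Add(3, Mul(4, 37249)), 48731), -231701) = Add(Add(Add(3, 148996), 48731), -231701) = Add(Add(148999, 48731), -231701) = Add(197730, -231701) = -33971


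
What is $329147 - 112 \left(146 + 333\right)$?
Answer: $275499$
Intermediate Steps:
$329147 - 112 \left(146 + 333\right) = 329147 - 53648 = 275499$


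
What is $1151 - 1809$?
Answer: $-658$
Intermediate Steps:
$1151 - 1809 = -658$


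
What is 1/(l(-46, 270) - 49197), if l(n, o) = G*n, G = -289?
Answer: -1/35903 ≈ -2.7853e-5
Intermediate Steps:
l(n, o) = -289*n
1/(l(-46, 270) - 49197) = 1/(-289*(-46) - 49197) = 1/(13294 - 49197) = 1/(-35903) = -1/35903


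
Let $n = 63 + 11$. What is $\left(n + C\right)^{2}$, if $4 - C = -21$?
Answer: $9801$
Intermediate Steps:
$C = 25$ ($C = 4 - -21 = 4 + 21 = 25$)
$n = 74$
$\left(n + C\right)^{2} = \left(74 + 25\right)^{2} = 99^{2} = 9801$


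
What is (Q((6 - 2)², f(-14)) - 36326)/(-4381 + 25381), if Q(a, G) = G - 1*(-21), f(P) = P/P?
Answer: -4538/2625 ≈ -1.7288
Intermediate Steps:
f(P) = 1
Q(a, G) = 21 + G (Q(a, G) = G + 21 = 21 + G)
(Q((6 - 2)², f(-14)) - 36326)/(-4381 + 25381) = ((21 + 1) - 36326)/(-4381 + 25381) = (22 - 36326)/21000 = -36304*1/21000 = -4538/2625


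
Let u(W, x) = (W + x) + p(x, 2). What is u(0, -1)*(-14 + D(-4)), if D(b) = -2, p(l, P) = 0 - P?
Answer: 48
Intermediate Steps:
p(l, P) = -P
u(W, x) = -2 + W + x (u(W, x) = (W + x) - 1*2 = (W + x) - 2 = -2 + W + x)
u(0, -1)*(-14 + D(-4)) = (-2 + 0 - 1)*(-14 - 2) = -3*(-16) = 48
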